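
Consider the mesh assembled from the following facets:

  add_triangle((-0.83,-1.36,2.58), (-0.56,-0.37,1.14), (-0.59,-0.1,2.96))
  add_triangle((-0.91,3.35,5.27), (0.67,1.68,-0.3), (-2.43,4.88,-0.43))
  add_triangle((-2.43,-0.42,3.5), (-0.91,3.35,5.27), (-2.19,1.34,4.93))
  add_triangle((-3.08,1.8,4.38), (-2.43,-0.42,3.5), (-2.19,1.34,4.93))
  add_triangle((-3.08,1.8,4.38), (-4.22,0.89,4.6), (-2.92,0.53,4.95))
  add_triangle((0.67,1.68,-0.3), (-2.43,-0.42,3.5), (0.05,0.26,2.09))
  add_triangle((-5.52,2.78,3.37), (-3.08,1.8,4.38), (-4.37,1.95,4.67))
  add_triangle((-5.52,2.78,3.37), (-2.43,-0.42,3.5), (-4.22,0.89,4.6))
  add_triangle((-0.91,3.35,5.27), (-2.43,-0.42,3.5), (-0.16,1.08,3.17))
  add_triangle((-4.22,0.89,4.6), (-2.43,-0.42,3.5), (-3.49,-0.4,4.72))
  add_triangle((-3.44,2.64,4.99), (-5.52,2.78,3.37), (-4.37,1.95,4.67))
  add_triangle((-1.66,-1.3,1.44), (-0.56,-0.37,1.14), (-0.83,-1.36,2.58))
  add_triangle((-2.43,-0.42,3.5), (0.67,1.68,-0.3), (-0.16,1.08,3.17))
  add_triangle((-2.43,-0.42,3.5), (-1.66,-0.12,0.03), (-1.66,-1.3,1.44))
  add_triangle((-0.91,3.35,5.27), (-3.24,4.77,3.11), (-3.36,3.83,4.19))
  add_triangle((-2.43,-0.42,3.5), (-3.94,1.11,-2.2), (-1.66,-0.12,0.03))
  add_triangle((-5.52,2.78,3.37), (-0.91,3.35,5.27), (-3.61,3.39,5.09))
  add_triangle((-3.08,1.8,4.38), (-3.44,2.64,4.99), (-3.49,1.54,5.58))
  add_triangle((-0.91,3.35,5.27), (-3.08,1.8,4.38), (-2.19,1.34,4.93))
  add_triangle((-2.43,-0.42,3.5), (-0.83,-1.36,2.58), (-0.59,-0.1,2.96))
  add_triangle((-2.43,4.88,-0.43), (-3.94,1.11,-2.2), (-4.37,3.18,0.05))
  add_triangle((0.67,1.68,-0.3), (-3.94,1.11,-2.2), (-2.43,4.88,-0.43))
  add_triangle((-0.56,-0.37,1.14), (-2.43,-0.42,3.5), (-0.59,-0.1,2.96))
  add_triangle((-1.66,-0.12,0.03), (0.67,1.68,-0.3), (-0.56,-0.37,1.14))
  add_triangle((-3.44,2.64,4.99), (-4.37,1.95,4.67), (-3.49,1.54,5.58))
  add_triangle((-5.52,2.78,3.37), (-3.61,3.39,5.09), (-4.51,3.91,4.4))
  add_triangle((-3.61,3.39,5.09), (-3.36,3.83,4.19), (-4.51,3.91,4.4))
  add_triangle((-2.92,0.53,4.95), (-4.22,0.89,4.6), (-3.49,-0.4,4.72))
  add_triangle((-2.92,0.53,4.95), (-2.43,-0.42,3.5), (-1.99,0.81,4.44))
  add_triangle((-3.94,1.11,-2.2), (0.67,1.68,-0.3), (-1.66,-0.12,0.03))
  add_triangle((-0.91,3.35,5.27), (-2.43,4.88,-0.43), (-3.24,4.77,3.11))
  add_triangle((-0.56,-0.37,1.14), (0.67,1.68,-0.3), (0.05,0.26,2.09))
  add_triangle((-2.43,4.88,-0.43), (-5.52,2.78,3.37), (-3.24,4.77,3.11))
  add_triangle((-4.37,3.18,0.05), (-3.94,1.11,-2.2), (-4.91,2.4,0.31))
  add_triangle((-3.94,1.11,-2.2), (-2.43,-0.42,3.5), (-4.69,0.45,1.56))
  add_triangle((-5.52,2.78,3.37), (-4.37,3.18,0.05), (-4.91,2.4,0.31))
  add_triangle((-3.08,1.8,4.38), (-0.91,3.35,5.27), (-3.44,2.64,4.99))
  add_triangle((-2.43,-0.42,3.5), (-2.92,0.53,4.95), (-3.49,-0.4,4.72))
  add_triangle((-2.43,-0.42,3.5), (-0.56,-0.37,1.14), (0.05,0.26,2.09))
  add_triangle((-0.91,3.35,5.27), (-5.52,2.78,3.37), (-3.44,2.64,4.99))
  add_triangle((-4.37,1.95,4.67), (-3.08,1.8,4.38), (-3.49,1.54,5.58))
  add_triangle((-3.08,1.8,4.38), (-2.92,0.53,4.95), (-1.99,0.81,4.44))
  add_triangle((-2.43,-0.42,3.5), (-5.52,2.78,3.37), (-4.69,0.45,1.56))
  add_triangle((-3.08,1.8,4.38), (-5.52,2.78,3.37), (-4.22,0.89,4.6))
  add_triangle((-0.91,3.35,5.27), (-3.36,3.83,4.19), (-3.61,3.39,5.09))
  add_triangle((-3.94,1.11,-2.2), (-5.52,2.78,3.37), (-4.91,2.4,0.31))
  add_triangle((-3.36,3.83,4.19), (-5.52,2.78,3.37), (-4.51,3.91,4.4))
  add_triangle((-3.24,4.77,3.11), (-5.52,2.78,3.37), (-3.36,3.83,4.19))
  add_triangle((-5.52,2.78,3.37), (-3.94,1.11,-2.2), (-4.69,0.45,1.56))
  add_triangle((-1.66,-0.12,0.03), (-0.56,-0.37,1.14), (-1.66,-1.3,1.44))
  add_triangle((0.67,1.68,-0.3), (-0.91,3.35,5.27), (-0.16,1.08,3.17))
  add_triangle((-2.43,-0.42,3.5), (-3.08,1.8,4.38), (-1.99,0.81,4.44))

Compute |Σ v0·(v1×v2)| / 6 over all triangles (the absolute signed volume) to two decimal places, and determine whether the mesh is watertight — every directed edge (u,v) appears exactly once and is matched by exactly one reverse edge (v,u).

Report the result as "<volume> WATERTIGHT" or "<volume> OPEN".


Per-triangle v0·(v1×v2)/6:
  t1: -0.1573
  t2: +6.9129
  t3: +0.2334
  t4: +1.7164
  t5: +1.4915
  t6: +1.3019
  t7: -1.0352
  t8: +0.7687
  t9: +2.3993
  t10: -0.0795
  t11: +2.3385
  t12: -0.1638
  t13: -1.5639
  t14: +1.0330
  t15: +3.6985
  t16: +1.1802
  t17: -0.8601
  t18: -0.2245
  t19: +2.5039
  t20: +1.0408
  t21: +5.6740
  t22: +2.9946
  t23: -0.2338
  t24: -0.4838
  t25: +1.5058
  t26: +1.9697
  t27: +0.9024
  t28: +1.3566
  t29: +0.3117
  t30: -0.9141
  t31: +6.0911
  t32: -0.2306
  t33: +9.3323
  t34: +2.2428
  t35: +0.2522
  t36: +2.5964
  t37: +1.1432
  t38: +0.1898
  t39: +0.2732
  t40: +3.7518
  t41: -0.5874
  t42: +0.8279
  t43: +5.5180
  t44: +3.3040
  t45: +2.4407
  t46: +1.8533
  t47: +0.0143
  t48: +3.9485
  t49: +7.0528
  t50: -0.2403
  t51: +1.1442
  t52: -1.5128
Σ = +85.0233 → |volume| = 85.02

Directed edges: 156 total; 6 unmatched, e.g. (-0.83,-1.36,2.58)→(-1.66,-1.3,1.44) → open.

85.02 OPEN


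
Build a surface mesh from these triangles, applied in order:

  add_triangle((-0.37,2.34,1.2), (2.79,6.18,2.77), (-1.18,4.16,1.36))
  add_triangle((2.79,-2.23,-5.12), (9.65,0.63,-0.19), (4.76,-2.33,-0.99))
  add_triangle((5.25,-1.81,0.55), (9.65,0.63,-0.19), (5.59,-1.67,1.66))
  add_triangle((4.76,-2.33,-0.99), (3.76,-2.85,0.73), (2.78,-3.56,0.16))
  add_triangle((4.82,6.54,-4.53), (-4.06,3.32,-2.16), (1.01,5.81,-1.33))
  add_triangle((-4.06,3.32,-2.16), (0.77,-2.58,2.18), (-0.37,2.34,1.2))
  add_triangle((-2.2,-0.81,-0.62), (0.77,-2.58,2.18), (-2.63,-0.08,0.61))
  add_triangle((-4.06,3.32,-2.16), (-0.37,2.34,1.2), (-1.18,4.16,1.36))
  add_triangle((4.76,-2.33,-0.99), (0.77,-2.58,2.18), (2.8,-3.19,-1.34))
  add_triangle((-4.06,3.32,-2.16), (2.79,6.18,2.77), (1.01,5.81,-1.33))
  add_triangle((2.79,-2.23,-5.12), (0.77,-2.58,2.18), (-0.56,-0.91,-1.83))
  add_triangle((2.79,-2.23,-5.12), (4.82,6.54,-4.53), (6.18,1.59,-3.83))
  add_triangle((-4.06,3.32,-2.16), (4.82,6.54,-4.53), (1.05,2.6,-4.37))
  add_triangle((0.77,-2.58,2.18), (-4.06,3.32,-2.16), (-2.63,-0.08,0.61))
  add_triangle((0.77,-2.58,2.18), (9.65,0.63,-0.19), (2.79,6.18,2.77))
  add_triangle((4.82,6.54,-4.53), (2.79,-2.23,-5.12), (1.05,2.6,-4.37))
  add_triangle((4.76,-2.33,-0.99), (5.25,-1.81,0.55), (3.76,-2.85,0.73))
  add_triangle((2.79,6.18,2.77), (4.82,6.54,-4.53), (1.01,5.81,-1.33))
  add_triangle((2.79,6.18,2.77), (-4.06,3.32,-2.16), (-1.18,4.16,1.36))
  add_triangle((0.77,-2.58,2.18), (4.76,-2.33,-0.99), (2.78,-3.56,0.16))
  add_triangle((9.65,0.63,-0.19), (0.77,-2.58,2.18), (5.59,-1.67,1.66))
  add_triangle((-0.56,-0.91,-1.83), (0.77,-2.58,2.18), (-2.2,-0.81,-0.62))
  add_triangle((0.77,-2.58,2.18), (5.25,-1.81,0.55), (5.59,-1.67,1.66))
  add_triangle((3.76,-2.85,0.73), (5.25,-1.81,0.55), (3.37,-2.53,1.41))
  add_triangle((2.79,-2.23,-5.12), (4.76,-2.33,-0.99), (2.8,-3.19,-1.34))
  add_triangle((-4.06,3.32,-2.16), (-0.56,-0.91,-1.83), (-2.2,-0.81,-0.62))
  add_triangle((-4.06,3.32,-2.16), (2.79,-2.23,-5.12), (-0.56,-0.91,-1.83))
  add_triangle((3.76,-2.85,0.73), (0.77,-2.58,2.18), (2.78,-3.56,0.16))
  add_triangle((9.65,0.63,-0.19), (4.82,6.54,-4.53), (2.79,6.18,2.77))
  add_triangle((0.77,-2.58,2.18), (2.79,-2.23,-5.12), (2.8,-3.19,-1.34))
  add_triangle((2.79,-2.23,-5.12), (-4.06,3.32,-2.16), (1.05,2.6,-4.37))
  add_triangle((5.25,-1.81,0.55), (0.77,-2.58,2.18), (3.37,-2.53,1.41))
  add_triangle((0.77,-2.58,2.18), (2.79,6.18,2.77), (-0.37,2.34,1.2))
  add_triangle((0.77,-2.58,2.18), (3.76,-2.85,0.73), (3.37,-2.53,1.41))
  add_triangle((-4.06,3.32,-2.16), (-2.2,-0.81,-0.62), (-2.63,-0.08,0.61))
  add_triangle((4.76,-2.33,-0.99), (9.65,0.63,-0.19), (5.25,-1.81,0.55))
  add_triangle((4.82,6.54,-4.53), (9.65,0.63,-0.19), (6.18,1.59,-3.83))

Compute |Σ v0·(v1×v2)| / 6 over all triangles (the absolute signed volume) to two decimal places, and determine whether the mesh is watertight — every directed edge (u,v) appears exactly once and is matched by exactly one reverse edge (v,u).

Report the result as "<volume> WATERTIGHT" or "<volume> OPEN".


Per-triangle v0·(v1×v2)/6:
  t1: +1.2175
  t2: +18.0353
  t3: +3.9902
  t4: +2.0468
  t5: +18.6116
  t6: +4.2842
  t7: +2.0581
  t8: +0.2795
  t9: +4.7020
  t10: +16.4647
  t11: +4.8788
  t12: +23.1952
  t13: +18.3530
  t14: +0.0205
  t15: +33.1262
  t16: +18.7077
  t17: +2.2264
  t18: +19.9633
  t19: +8.6016
  t20: -2.7927
  t21: -0.3035
  t22: +2.2623
  t23: +2.6483
  t24: +1.0346
  t25: +6.0331
  t26: +3.2143
  t27: +6.1666
  t28: +2.3237
  t29: +71.0678
  t30: +1.8793
  t31: +15.2847
  t32: +0.3726
  t33: +5.2031
  t34: +0.9765
  t35: +2.7163
  t36: +5.8782
  t37: +28.6655
Σ = +353.3930 → |volume| = 353.39

Directed edges: 111 total; 3 unmatched, e.g. (2.79,-2.23,-5.12)→(9.65,0.63,-0.19) → open.

353.39 OPEN


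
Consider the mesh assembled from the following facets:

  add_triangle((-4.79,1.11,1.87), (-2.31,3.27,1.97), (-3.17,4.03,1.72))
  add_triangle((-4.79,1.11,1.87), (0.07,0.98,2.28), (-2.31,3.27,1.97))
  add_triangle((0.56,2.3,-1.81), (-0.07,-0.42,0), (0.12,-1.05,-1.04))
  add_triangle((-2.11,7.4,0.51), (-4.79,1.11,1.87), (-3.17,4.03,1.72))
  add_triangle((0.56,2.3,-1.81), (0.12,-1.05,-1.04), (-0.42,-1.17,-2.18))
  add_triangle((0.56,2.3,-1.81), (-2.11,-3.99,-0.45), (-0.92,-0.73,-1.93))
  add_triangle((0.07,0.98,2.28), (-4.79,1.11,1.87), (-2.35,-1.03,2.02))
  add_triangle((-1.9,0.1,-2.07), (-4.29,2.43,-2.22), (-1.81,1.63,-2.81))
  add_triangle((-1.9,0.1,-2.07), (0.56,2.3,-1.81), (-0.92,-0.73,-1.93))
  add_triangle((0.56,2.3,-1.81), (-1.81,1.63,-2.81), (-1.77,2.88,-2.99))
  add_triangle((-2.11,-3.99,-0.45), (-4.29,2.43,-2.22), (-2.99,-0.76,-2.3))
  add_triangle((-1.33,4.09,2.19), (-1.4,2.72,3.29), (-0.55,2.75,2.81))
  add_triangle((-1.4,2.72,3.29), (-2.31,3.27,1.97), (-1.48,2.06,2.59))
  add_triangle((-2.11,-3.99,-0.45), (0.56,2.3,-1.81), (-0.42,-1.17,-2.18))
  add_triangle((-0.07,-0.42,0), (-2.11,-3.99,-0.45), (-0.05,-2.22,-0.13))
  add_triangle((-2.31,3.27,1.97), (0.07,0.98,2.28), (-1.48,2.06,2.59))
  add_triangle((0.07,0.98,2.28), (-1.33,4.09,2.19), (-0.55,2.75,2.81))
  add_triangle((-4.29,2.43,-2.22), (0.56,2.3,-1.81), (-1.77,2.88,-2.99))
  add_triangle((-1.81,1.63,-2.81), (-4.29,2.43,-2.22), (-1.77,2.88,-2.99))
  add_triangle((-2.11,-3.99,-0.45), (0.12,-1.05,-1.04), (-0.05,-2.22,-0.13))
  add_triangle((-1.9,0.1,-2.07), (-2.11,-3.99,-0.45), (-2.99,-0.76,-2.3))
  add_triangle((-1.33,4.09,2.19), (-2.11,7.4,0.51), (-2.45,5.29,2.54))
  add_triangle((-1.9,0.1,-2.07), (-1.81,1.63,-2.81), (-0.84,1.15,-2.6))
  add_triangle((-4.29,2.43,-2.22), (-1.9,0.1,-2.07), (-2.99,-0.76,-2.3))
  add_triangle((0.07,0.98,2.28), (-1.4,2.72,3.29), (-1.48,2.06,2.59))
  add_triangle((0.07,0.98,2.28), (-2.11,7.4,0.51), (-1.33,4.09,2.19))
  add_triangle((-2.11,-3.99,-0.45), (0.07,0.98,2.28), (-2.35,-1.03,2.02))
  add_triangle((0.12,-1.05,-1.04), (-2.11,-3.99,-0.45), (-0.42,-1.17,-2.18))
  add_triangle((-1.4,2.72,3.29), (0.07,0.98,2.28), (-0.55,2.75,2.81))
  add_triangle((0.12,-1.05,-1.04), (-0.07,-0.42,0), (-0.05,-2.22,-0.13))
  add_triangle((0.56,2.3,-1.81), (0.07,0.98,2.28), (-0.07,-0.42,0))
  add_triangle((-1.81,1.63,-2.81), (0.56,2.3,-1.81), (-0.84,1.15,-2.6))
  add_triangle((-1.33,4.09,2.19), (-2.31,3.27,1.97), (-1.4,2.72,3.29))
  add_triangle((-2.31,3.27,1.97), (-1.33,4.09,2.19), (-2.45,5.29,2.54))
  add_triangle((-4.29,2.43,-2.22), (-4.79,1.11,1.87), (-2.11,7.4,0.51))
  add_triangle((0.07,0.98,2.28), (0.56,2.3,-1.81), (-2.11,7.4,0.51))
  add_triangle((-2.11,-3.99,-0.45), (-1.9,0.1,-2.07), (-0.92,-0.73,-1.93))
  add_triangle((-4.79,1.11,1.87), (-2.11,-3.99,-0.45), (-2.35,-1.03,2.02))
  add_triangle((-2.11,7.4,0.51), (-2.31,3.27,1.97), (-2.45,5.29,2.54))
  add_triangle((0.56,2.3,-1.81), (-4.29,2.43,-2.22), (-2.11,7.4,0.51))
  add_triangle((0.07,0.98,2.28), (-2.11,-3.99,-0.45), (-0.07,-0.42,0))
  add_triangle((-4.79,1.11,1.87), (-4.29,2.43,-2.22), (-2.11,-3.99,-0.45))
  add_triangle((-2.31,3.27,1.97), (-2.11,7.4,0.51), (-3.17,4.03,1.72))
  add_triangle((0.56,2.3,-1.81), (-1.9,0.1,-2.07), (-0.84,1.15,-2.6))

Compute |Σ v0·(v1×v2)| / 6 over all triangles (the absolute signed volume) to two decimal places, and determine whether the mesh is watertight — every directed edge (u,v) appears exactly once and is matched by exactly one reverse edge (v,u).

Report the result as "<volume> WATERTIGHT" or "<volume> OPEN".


102.19 WATERTIGHT

Per-triangle v0·(v1×v2)/6:
  t1: +1.7569
  t2: +4.1878
  t3: -0.0245
  t4: +3.4872
  t5: +0.5432
  t6: -0.0716
  t7: +3.7773
  t8: +1.7775
  t9: +1.2809
  t10: +0.8347
  t11: +3.9168
  t12: +0.9003
  t13: +0.4057
  t14: +1.1673
  t15: +0.0232
  t16: -0.5832
  t17: -0.0575
  t18: +1.0625
  t19: +1.6179
  t20: +0.7429
  t21: +0.7064
  t22: +1.7765
  t23: +0.5254
  t24: +1.3812
  t25: +0.2339
  t26: +1.2693
  t27: +1.9678
  t28: +0.7979
  t29: +0.5639
  t30: -0.0206
  t31: +0.0164
  t32: +0.7782
  t33: +1.4812
  t34: +0.3576
  t35: +21.1292
  t36: +4.1659
  t37: +1.6605
  t38: +5.5436
  t39: +1.6700
  t40: +12.3132
  t41: +0.2336
  t42: +15.3867
  t43: +1.8979
  t44: -0.3954
Σ = +102.1854 → |volume| = 102.19

Directed edges: 132 total, each appears once with its reverse present → watertight.


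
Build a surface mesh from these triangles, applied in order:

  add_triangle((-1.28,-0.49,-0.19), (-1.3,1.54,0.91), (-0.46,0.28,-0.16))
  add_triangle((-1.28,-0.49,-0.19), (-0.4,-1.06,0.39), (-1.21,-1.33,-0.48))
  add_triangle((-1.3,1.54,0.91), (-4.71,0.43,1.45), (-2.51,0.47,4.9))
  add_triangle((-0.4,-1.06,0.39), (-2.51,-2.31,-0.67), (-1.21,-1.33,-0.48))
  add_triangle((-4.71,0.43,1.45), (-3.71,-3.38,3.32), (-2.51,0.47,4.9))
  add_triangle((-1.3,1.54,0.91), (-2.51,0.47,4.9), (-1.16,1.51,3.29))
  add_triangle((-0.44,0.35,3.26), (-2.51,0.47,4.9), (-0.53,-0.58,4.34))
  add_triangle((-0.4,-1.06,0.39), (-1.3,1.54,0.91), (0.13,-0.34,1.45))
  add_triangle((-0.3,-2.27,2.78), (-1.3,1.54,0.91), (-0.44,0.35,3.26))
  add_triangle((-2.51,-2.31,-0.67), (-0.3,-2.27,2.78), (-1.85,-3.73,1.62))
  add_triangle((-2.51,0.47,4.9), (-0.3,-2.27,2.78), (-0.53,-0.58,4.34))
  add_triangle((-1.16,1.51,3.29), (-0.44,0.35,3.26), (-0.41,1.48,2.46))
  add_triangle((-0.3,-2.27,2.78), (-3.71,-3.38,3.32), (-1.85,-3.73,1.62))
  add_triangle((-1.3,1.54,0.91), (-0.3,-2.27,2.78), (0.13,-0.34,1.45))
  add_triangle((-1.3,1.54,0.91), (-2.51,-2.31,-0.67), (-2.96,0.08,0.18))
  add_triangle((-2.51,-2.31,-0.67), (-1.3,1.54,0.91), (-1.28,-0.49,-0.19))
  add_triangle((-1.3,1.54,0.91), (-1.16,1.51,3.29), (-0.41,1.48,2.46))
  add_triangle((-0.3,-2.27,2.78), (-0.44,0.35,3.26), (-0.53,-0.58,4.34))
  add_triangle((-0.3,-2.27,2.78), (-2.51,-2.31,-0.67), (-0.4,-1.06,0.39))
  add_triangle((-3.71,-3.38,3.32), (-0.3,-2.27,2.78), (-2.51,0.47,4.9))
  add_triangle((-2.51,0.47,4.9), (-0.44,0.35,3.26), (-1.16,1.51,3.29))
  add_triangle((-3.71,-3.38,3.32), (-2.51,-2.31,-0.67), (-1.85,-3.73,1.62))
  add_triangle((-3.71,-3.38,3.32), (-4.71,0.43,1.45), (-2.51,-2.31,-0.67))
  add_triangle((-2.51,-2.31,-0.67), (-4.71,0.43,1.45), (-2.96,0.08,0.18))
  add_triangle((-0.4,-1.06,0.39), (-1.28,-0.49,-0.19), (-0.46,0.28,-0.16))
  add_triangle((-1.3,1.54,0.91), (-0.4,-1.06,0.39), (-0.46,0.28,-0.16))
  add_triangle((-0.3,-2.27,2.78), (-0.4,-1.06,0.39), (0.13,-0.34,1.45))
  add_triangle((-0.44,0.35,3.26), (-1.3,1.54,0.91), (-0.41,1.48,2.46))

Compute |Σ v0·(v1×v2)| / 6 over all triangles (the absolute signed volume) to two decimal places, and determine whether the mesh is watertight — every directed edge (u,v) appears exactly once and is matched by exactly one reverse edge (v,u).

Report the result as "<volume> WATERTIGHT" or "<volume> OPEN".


Per-triangle v0·(v1×v2)/6:
  t1: +0.1472
  t2: -0.1412
  t3: +4.5086
  t4: +0.0904
  t5: +12.4601
  t6: +1.4366
  t7: +1.0523
  t8: -0.5077
  t9: -1.5838
  t10: -0.6626
  t11: +2.5930
  t12: +0.4240
  t13: +3.2190
  t14: +0.7730
  t15: -0.3640
  t16: +0.1882
  t17: +0.4699
  t18: -0.0351
  t19: +0.4134
  t20: +7.5576
  t21: +1.1837
  t22: +3.6861
  t23: +8.5525
  t24: +1.2421
  t25: -0.0260
  t26: -0.1665
  t27: -0.0415
  t28: -0.7166
Σ = +45.7526 → |volume| = 45.75

Directed edges: 84 total; 6 unmatched, e.g. (-1.21,-1.33,-0.48)→(-1.28,-0.49,-0.19) → open.

45.75 OPEN


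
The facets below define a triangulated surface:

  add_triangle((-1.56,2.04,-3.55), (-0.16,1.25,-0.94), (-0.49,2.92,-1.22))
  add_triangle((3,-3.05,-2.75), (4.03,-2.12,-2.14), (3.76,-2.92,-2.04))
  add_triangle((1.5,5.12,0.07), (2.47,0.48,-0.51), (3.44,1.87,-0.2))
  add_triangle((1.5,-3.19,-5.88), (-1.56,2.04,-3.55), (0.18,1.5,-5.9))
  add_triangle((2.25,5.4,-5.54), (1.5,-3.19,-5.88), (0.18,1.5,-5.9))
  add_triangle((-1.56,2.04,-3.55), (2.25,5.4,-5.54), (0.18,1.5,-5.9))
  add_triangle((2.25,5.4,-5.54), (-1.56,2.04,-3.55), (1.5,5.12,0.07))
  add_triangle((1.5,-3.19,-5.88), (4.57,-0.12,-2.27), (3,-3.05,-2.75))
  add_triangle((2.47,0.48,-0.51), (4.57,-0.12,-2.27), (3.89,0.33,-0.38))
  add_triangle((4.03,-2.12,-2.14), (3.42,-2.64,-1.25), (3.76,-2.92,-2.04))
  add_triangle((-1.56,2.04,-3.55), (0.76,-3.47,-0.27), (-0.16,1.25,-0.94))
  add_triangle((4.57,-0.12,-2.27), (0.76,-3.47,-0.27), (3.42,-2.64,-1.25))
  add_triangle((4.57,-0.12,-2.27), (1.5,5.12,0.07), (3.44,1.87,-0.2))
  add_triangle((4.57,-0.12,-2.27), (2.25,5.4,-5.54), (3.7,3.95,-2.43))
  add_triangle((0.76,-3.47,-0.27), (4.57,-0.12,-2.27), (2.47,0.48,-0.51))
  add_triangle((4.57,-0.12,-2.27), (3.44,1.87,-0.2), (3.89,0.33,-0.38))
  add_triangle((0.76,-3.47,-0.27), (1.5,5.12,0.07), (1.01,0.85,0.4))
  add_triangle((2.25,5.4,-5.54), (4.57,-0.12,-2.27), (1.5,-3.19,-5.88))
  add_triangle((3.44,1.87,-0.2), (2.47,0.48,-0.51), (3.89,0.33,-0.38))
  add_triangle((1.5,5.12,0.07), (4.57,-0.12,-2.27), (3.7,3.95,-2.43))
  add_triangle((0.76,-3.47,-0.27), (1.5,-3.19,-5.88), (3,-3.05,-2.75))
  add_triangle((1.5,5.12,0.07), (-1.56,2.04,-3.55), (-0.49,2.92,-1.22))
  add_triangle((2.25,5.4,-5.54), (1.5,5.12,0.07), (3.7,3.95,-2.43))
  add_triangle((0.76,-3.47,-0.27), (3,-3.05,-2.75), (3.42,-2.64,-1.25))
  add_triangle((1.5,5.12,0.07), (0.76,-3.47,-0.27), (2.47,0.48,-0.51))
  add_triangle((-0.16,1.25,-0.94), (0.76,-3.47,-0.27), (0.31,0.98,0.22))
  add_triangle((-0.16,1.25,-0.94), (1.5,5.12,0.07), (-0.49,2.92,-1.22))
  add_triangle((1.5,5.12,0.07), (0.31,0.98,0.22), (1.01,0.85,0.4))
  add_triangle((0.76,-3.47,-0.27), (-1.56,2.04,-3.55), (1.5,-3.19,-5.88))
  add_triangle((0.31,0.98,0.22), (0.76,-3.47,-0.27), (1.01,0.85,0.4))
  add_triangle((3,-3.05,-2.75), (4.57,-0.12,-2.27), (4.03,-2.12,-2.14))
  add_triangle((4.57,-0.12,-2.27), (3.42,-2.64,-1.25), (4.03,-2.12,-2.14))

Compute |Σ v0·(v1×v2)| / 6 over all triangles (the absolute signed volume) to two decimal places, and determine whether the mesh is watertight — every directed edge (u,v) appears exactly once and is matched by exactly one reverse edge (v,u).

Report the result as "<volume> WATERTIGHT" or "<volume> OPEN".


Per-triangle v0·(v1×v2)/6:
  t1: -0.3129
  t2: +0.6892
  t3: -0.8265
  t4: +6.2085
  t5: +14.7701
  t6: +8.8757
  t7: +12.3756
  t8: +8.5975
  t9: -0.4082
  t10: +0.3827
  t11: -0.9118
  t12: -0.9705
  t13: +4.7118
  t14: +11.1702
  t15: +1.9285
  t16: +1.8211
  t17: +0.7333
  t18: +31.9635
  t19: -0.2988
  t20: +4.8395
  t21: +6.4309
  t22: +1.7881
  t23: +10.7652
  t24: +2.7208
  t25: +0.3407
  t26: -0.3242
  t27: -0.5331
  t28: +0.1266
  t29: +5.3445
  t30: -0.0019
  t31: +1.6200
  t32: +0.9570
Σ = +134.5731 → |volume| = 134.57

Directed edges: 96 total; 6 unmatched, e.g. (3.76,-2.92,-2.04)→(3,-3.05,-2.75) → open.

134.57 OPEN


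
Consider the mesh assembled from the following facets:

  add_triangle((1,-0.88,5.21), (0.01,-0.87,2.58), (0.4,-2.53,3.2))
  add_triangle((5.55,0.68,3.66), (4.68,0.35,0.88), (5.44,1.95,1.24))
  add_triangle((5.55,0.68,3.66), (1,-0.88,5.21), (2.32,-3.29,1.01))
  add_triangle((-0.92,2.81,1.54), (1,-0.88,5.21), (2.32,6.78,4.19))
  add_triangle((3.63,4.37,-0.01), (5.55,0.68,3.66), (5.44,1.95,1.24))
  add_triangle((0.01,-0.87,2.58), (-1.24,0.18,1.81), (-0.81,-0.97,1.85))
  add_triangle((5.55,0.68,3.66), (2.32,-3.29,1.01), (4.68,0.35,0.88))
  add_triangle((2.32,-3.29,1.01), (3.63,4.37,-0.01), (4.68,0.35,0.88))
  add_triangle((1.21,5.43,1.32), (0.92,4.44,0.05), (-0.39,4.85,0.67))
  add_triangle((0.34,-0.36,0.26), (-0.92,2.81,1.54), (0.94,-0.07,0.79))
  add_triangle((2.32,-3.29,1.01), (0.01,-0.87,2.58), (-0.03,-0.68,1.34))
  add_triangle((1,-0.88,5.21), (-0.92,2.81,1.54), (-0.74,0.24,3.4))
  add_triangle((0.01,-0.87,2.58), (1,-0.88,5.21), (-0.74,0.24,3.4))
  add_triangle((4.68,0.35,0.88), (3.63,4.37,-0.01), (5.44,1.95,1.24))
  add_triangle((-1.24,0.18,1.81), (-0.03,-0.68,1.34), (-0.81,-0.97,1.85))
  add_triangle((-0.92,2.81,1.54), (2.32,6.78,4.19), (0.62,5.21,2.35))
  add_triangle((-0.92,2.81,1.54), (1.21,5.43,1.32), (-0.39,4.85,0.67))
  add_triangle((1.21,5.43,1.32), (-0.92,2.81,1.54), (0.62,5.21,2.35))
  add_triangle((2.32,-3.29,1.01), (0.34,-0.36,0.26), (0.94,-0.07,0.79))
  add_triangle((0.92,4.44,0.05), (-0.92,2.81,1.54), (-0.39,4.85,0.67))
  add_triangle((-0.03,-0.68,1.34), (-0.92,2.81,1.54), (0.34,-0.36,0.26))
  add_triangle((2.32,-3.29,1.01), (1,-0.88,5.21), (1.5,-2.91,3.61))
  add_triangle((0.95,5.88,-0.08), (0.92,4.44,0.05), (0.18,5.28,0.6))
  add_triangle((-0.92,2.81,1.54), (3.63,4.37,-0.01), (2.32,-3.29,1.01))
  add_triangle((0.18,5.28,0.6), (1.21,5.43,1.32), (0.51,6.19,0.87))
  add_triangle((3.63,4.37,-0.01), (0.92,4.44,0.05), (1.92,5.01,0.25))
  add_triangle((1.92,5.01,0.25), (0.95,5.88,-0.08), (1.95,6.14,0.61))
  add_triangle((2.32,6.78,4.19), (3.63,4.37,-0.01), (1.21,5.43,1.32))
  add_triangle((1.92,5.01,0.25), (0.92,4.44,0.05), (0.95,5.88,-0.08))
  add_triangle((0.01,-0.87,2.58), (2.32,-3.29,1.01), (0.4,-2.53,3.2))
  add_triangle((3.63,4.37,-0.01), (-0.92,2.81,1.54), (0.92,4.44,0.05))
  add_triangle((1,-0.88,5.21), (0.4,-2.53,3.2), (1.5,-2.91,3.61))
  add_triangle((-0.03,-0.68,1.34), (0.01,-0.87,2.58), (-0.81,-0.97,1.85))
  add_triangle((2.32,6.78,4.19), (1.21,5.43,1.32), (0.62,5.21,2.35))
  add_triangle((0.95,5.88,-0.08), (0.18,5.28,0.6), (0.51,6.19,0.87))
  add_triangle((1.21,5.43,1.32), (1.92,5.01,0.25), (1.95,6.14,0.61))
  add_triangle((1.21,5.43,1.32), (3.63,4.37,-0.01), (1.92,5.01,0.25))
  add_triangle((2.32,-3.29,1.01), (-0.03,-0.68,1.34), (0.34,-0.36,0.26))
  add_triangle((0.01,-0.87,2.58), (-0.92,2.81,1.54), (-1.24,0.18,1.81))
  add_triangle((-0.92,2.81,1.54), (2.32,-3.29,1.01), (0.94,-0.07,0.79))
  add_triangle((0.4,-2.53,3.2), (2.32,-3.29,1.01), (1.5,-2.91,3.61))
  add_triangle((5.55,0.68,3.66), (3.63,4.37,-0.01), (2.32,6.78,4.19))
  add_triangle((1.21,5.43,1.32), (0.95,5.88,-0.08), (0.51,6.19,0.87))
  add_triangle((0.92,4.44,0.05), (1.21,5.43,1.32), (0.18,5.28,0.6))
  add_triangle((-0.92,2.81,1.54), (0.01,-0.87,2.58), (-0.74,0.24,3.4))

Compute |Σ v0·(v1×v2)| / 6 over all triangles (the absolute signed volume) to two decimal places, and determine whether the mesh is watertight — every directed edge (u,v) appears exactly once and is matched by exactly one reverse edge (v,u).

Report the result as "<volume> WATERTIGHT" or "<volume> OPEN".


85.28 OPEN

Per-triangle v0·(v1×v2)/6:
  t1: +0.7574
  t2: +3.1044
  t3: +15.5271
  t4: +11.9444
  t5: +5.6694
  t6: +0.4633
  t7: +7.1869
  t8: +0.0368
  t9: +1.3381
  t10: -0.1102
  t11: +0.2718
  t12: +2.8530
  t13: +0.8681
  t14: +1.5276
  t15: -0.1969
  t16: +1.5909
  t17: +1.8528
  t18: +1.0966
  t19: -0.0367
  t20: -0.8729
  t21: -0.2323
  t22: +2.0605
  t23: -0.2063
  t24: -8.0671
  t25: +0.0347
  t26: +0.4289
  t27: +0.4561
  t28: +6.8955
  t29: -0.0570
  t30: -0.9534
  t31: -2.9752
  t32: +1.8222
  t33: +0.0749
  t34: +2.0379
  t35: +0.3067
  t36: +0.1323
  t37: +1.5469
  t38: -0.0952
  t39: +1.4705
  t40: +0.7260
  t41: +1.3282
  t42: +24.1019
  t43: +0.9806
  t44: -0.8854
  t45: -0.5262
Σ = +85.2777 → |volume| = 85.28

Directed edges: 135 total; 9 unmatched, e.g. (5.55,0.68,3.66)→(1,-0.88,5.21) → open.


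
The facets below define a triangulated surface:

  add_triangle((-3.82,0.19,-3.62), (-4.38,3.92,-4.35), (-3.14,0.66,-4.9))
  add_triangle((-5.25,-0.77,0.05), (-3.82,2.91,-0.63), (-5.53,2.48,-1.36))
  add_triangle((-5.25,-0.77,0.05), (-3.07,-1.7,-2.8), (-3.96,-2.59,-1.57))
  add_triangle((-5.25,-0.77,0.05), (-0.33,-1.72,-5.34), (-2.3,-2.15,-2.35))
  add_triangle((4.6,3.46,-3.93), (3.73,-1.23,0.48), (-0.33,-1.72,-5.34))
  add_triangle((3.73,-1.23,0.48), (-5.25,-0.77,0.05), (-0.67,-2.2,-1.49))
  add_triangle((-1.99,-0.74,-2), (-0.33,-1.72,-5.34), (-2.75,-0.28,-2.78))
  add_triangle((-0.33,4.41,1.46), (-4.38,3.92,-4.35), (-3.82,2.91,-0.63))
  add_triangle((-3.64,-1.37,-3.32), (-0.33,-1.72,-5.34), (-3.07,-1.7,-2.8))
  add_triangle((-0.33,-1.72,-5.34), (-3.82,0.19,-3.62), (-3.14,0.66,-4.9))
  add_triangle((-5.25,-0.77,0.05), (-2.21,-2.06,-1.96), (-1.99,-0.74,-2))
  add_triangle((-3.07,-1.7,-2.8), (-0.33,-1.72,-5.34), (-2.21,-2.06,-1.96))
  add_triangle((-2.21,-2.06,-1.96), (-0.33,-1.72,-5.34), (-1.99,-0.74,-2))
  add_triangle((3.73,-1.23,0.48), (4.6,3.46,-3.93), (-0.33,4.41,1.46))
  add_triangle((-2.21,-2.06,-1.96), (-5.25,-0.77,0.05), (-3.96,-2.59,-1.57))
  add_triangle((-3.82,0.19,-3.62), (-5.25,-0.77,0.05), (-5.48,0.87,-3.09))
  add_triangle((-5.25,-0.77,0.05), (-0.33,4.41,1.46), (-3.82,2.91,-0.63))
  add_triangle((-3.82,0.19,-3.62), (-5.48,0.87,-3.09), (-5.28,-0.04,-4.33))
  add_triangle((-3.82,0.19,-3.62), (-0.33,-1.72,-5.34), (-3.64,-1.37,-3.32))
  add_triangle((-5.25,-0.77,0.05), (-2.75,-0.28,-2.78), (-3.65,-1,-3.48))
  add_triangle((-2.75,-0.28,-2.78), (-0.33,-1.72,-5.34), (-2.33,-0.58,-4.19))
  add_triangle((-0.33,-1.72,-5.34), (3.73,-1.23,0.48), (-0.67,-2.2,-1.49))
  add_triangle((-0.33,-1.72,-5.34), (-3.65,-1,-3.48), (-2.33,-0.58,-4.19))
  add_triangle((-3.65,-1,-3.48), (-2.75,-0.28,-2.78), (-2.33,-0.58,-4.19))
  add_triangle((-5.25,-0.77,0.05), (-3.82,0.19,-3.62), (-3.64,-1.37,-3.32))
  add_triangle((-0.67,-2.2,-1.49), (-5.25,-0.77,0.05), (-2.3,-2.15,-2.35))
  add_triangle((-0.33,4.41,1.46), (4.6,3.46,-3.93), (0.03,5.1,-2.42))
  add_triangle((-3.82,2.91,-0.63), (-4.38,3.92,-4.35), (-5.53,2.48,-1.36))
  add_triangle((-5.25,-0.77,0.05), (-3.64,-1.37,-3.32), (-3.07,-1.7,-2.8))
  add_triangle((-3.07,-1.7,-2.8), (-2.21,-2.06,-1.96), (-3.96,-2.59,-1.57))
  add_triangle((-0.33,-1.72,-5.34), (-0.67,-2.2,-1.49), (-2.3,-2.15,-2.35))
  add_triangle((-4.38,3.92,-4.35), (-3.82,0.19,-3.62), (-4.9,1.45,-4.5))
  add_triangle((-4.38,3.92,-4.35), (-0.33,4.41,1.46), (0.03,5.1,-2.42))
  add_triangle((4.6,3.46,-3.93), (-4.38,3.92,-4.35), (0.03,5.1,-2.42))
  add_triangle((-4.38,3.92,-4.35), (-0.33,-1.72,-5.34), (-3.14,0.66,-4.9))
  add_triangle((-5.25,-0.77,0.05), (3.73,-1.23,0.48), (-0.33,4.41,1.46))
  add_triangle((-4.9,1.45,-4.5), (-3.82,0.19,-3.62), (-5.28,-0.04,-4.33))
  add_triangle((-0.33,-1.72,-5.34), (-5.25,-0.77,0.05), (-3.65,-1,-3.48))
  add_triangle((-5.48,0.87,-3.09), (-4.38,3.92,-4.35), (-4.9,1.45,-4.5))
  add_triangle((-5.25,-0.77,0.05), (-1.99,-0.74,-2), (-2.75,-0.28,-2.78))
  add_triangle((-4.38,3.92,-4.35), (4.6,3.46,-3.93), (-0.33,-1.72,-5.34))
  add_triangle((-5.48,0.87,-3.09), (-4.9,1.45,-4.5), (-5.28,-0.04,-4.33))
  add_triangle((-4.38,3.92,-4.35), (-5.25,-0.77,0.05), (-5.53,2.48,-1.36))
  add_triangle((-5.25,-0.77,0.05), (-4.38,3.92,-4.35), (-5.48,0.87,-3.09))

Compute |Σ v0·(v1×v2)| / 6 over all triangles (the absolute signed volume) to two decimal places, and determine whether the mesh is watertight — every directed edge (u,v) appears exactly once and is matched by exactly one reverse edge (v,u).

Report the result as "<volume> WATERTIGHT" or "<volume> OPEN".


Per-triangle v0·(v1×v2)/6:
  t1: +4.4719
  t2: +2.3706
  t3: +3.2159
  t4: +5.0054
  t5: +21.5315
  t6: +3.2748
  t7: -1.2421
  t8: +10.1672
  t9: +1.6647
  t10: +3.7400
  t11: -2.2898
  t12: +2.1998
  t13: -2.1951
  t14: +16.7398
  t15: -1.0409
  t16: +3.2920
  t17: +7.0233
  t18: -0.6614
  t19: +5.1075
  t20: +1.5203
  t21: -0.6315
  t22: +6.3769
  t23: +2.1299
  t24: +0.5613
  t25: +4.8774
  t26: +1.9886
  t27: +13.1369
  t28: +4.1681
  t29: +1.5985
  t30: +0.8623
  t31: +2.5821
  t32: +0.4912
  t33: +14.0492
  t34: +18.2563
  t35: +5.2466
  t36: +4.2764
  t37: +0.5449
  t38: +2.9684
  t39: +3.9617
  t40: -1.3182
  t41: +40.2265
  t42: +2.2237
  t43: +7.0072
  t44: +6.1122
Σ = +225.5924 → |volume| = 225.59

Directed edges: 132 total, each appears once with its reverse present → watertight.

225.59 WATERTIGHT


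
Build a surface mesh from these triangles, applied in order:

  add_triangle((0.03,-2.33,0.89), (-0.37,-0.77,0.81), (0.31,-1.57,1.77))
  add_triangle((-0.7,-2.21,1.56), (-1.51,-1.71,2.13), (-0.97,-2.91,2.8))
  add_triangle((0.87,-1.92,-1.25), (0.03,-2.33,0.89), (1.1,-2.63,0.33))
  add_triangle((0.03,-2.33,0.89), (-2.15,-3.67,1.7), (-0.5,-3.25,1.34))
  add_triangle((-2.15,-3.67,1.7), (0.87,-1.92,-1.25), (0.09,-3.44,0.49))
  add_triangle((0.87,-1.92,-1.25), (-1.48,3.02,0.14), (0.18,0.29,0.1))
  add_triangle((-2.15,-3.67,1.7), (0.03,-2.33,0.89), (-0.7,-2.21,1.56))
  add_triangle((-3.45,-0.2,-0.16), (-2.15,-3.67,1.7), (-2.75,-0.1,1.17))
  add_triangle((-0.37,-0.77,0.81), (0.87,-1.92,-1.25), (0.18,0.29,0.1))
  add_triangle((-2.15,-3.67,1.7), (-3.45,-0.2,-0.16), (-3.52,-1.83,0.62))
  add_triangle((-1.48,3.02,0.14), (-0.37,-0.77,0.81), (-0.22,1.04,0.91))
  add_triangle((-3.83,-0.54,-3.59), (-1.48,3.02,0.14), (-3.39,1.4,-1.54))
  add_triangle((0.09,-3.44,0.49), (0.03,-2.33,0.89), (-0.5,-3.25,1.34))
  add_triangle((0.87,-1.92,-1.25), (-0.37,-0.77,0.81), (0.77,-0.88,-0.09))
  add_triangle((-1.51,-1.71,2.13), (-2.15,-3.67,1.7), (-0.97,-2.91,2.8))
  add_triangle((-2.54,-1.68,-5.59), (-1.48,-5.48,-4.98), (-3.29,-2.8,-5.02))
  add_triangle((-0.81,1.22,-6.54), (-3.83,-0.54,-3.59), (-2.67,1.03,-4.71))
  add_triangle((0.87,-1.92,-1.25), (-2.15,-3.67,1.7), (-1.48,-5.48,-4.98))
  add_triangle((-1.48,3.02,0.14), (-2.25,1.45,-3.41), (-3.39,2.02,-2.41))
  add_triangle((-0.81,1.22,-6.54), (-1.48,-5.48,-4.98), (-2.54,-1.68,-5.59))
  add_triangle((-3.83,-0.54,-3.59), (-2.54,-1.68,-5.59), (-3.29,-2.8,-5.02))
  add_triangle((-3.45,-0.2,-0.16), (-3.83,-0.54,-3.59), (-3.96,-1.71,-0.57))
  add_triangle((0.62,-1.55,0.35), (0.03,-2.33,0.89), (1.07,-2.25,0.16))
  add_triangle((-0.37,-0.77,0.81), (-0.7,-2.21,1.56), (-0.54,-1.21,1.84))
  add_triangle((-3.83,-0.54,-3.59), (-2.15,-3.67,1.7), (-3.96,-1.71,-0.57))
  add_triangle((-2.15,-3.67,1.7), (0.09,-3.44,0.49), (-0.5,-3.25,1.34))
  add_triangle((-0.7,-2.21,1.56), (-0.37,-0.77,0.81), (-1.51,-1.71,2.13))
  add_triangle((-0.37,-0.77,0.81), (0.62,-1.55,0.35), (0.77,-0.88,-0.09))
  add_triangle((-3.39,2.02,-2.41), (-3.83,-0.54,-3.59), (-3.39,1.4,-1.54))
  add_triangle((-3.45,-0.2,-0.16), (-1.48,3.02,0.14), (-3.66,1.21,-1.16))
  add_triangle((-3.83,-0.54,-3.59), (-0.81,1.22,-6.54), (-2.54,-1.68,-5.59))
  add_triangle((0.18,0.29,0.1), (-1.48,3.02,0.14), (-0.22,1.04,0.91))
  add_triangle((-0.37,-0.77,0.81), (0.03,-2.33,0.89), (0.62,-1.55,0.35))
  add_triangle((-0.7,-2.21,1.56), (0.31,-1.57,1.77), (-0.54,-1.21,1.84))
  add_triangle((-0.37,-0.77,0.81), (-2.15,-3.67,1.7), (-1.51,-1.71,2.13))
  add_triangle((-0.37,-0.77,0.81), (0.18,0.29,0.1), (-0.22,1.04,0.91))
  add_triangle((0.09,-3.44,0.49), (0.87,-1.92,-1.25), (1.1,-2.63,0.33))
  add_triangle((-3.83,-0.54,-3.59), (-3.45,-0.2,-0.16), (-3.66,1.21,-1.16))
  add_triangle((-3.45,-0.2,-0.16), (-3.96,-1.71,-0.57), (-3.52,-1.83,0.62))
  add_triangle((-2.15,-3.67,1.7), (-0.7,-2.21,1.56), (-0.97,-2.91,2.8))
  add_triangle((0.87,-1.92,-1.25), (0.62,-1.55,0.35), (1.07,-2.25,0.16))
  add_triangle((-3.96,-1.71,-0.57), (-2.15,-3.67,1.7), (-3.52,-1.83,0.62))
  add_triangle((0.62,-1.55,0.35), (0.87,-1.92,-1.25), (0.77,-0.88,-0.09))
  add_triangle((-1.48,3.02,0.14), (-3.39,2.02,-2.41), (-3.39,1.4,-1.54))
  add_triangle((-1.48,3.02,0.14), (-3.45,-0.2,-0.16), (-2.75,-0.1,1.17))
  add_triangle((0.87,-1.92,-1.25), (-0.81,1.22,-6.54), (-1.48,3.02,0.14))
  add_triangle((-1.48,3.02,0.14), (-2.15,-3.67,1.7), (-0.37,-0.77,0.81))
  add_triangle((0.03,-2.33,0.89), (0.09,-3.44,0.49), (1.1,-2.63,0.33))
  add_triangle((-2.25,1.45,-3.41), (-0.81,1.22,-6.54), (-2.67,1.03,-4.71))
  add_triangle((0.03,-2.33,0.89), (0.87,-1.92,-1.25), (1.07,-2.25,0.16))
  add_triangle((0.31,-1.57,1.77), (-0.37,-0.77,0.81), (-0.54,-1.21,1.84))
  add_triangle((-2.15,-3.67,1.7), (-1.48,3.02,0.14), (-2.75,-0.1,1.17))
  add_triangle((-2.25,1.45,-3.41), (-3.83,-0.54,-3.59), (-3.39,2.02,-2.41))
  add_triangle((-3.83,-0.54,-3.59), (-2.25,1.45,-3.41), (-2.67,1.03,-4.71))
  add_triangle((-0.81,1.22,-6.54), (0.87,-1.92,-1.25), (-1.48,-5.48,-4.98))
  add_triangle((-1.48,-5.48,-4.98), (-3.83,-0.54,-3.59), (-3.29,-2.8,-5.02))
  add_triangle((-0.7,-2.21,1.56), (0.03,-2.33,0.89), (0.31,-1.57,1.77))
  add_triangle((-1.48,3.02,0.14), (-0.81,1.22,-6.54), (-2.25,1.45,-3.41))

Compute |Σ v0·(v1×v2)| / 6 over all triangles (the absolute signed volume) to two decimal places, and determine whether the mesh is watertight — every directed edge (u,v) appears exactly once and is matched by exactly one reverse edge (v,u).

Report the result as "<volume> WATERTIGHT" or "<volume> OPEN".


87.80 OPEN

Per-triangle v0·(v1×v2)/6:
  t1: -0.2307
  t2: -0.2496
  t3: -0.5997
  t4: -0.0214
  t5: +1.4085
  t6: +0.1851
  t7: +0.5265
  t8: +2.7066
  t9: +0.1102
  t10: +0.0859
  t11: +0.4475
  t12: -1.5442
  t13: +0.1716
  t14: -0.2669
  t15: +1.0527
  t16: +4.6863
  t17: +3.3100
  t18: +6.9093
  t19: +2.2607
  t20: +10.3455
  t21: +3.1519
  t22: +2.8341
  t23: +0.0651
  t24: +0.0304
  t25: +4.0211
  t26: +0.7345
  t27: +0.0522
  t28: +0.0181
  t29: +1.6910
  t30: +1.9391
  t31: +7.6109
  t32: +0.1271
  t33: +0.0845
  t34: +0.3314
  t35: -0.2073
  t36: +0.0479
  t37: +0.8797
  t38: +2.9715
  t39: +1.0279
  t40: +0.2872
  t41: -0.0648
  t42: +1.6275
  t43: +0.1742
  t44: +1.4686
  t45: +2.3101
  t46: -0.1115
  t47: +0.9773
  t48: +0.3292
  t49: +1.5496
  t50: +0.5722
  t51: -0.0768
  t52: +0.3002
  t53: +2.9404
  t54: +1.3220
  t55: +9.1851
  t56: +1.1573
  t57: +0.4116
  t58: +4.7400
Σ = +87.8045 → |volume| = 87.80

Directed edges: 174 total; 6 unmatched, e.g. (-3.83,-0.54,-3.59)→(-1.48,3.02,0.14) → open.


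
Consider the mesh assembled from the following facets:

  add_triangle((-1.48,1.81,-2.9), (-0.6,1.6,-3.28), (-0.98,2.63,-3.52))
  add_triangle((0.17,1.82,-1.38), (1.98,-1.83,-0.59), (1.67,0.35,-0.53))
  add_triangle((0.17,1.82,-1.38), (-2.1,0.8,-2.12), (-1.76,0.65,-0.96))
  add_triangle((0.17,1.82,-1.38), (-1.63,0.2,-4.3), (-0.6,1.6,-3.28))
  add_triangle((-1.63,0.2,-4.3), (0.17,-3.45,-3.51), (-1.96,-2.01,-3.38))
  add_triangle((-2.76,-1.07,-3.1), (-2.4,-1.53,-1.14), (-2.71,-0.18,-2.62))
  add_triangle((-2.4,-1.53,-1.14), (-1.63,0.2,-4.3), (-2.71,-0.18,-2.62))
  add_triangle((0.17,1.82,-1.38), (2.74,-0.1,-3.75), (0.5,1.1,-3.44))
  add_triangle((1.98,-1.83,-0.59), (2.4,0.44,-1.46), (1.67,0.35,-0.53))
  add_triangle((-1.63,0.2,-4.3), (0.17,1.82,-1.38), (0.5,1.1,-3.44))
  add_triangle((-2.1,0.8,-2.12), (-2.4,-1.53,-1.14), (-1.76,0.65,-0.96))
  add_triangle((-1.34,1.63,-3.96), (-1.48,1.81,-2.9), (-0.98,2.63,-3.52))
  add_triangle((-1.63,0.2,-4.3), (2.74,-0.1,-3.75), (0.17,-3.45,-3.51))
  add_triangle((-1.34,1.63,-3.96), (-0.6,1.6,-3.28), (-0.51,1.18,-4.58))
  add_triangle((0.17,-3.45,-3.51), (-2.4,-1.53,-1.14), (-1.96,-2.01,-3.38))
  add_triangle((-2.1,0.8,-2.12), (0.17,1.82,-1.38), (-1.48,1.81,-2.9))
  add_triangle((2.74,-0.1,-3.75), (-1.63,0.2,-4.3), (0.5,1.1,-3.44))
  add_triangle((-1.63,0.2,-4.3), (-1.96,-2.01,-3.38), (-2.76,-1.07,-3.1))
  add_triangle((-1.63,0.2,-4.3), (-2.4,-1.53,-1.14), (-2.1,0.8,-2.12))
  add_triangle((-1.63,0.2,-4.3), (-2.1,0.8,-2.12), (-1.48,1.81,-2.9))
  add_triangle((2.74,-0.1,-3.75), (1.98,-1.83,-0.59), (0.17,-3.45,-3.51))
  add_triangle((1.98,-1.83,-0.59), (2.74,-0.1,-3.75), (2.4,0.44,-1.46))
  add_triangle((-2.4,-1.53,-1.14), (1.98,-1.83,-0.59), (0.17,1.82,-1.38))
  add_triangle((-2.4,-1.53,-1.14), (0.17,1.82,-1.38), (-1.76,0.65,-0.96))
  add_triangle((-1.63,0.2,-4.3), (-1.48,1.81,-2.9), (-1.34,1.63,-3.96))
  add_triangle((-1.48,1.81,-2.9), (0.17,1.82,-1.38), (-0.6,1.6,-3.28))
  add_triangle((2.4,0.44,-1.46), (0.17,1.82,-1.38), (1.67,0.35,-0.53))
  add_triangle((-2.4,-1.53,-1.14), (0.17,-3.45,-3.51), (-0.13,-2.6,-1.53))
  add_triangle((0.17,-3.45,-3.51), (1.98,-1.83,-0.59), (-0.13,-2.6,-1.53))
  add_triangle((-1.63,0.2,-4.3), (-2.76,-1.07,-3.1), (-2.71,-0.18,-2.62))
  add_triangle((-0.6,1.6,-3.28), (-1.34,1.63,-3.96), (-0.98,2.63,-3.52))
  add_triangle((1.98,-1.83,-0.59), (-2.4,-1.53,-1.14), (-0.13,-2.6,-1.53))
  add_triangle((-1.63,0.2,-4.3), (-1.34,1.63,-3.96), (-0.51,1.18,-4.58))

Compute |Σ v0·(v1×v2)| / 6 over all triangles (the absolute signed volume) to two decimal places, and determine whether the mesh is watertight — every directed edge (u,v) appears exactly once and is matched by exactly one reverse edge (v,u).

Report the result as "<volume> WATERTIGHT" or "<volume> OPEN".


41.69 OPEN

Per-triangle v0·(v1×v2)/6:
  t1: -0.4012
  t2: -0.8095
  t3: +0.5277
  t4: -0.0906
  t5: +4.0882
  t6: +0.7399
  t7: -1.5220
  t8: +1.7123
  t9: +0.4370
  t10: +1.8031
  t11: +0.6895
  t12: +0.4746
  t13: +10.4811
  t14: +0.4088
  t15: +2.3935
  t16: +0.2507
  t17: +3.1583
  t18: +1.8710
  t19: +2.4599
  t20: +1.3649
  t21: +5.9645
  t22: +1.9754
  t23: -2.8547
  t24: -0.9505
  t25: +0.5879
  t26: +0.6866
  t27: +0.3701
  t28: +1.5255
  t29: +1.4006
  t30: +1.1511
  t31: +0.3627
  t32: +0.2751
  t33: +1.1588
Σ = +41.6903 → |volume| = 41.69

Directed edges: 99 total; 9 unmatched, e.g. (-1.63,0.2,-4.3)→(-0.6,1.6,-3.28) → open.


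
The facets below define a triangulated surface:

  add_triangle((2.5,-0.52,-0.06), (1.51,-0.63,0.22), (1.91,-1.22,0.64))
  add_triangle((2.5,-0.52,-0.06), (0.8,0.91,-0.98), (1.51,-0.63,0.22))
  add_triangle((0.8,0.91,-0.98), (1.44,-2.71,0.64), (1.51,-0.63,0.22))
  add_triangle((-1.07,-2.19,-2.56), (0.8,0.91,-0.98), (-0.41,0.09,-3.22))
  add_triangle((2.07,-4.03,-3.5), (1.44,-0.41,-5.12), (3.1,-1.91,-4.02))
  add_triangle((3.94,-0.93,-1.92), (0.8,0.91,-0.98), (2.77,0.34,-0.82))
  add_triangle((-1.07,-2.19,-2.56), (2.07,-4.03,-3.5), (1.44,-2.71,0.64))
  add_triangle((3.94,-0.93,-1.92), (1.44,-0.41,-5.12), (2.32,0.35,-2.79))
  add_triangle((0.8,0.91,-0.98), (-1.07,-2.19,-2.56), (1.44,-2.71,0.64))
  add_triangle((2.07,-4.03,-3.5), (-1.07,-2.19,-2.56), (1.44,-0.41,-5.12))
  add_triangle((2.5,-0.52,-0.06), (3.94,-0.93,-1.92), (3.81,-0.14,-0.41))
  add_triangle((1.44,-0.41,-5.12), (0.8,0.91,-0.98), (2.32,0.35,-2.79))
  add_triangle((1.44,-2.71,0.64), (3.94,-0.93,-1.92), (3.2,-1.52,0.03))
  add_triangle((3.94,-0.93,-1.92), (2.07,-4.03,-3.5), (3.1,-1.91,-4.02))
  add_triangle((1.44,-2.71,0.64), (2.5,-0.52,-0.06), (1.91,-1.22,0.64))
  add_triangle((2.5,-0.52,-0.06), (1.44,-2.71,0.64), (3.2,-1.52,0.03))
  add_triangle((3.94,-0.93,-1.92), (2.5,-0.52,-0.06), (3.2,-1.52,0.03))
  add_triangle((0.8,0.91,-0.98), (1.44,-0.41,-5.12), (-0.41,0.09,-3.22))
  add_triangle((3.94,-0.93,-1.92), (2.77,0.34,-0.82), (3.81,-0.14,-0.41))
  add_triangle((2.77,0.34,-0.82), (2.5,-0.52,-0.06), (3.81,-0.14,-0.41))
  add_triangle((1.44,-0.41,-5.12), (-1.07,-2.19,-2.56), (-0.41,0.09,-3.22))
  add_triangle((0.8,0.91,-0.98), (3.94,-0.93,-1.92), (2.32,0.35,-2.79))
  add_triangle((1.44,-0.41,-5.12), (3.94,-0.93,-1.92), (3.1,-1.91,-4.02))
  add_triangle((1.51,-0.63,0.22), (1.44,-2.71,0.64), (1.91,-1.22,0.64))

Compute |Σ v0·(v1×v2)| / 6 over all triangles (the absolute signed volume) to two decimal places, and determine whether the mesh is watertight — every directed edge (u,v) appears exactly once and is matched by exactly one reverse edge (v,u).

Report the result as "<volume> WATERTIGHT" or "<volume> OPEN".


Per-triangle v0·(v1×v2)/6:
  t1: -0.0024
  t2: -0.0115
  t3: -0.4474
  t4: -0.7700
  t5: +4.8303
  t6: +0.7675
  t7: +4.3920
  t8: +2.6807
  t9: -2.5558
  t10: +7.5665
  t11: +0.5109
  t12: +1.0385
  t13: +1.7999
  t14: +3.9079
  t15: +0.4576
  t16: +0.1329
  t17: +0.6548
  t18: +1.2654
  t19: +0.6799
  t20: -0.0833
  t21: +2.7598
  t22: +0.8495
  t23: +3.3031
  t24: -0.1462
Σ = +33.5806 → |volume| = 33.58

Directed edges: 72 total; 6 unmatched, e.g. (2.5,-0.52,-0.06)→(0.8,0.91,-0.98) → open.

33.58 OPEN


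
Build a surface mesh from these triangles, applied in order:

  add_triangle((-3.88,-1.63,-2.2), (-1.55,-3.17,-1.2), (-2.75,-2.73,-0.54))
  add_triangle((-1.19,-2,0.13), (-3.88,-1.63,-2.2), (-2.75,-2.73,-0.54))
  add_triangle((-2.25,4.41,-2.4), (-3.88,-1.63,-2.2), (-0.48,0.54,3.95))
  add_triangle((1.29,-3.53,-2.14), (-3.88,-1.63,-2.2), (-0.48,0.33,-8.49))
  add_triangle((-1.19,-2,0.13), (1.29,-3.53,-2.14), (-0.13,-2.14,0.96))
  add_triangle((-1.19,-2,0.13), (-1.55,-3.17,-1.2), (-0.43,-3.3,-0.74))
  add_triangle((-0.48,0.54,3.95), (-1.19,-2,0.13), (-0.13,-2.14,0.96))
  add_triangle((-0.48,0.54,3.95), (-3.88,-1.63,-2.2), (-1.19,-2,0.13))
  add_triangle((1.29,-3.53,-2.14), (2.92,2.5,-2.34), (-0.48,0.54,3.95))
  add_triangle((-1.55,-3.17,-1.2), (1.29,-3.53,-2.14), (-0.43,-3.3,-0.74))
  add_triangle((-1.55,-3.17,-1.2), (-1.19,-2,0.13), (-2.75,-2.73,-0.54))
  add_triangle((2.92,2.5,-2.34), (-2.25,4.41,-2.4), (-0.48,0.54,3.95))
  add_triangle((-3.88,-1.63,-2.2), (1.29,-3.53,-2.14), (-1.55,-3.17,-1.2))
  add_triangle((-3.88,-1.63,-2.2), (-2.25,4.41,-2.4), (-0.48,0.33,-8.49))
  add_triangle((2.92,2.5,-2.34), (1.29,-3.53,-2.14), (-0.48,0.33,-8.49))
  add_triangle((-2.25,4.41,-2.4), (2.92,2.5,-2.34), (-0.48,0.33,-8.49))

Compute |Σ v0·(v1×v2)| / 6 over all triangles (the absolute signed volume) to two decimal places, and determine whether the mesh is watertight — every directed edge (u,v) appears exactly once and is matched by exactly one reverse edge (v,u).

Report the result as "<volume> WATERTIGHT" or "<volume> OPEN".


Per-triangle v0·(v1×v2)/6:
  t1: +1.9873
  t2: -0.1693
  t3: +15.1607
  t4: +22.6263
  t5: +1.8307
  t6: +0.6118
  t7: +1.7380
  t8: +4.4817
  t9: +7.5294
  t10: +1.3140
  t11: +0.6080
  t12: +12.9396
  t13: +3.8315
  t14: +28.0723
  t15: +20.4151
  t16: +25.8512
Σ = +148.8282 → |volume| = 148.83

Directed edges: 48 total; 6 unmatched, e.g. (-1.19,-2,0.13)→(1.29,-3.53,-2.14) → open.

148.83 OPEN
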